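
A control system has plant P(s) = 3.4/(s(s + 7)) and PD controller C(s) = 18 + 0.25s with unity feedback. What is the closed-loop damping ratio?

Forward path: (18 + 0.25s)·3.4/(s(s+7)). The closed-loop characteristic equation is s² + (7 + 3.4·0.25)s + 3.4·18 = 0.
That is s² + 7.85s + 61.2 = 0, so ω_n = 7.823 rad/s and ζ = 7.85/(2·7.823) = 0.5017.

ζ = 0.502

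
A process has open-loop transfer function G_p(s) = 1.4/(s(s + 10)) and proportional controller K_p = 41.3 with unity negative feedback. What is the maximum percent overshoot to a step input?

6.44%

Closed-loop characteristic equation: s² + 10s + 57.82 = 0, so ω_n = 7.604 rad/s and ζ = 10/(2·7.604) = 0.6576.
%OS = 100·exp(−πζ/√(1−ζ²)) = 100·exp(−π·0.6576/√0.5676) = 6.44%.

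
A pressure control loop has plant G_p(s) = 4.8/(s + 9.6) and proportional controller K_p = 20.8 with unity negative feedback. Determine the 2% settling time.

Closed-loop transfer function: T(s) = K_p·G_p(s)/(1 + K_p·G_p(s)) = 99.84/(s + 9.6 + 99.84) = 99.84/(s + 109.4).
Time constant τ = 1/109.4 = 0.009137 s, so the 2% settling time is about 4τ = 0.0365 s.

T_s ≈ 0.0365 s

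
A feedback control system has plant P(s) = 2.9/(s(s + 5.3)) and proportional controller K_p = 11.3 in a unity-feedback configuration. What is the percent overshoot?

Closed-loop characteristic equation: s² + 5.3s + 32.77 = 0, so ω_n = 5.725 rad/s and ζ = 5.3/(2·5.725) = 0.4629.
%OS = 100·exp(−πζ/√(1−ζ²)) = 100·exp(−π·0.4629/√0.7857) = 19.4%.

19.4%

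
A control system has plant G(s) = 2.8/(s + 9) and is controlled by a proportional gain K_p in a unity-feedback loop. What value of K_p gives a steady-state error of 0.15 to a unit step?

K_p = 18.2

For a type-0 loop with proportional control, e_ss = 1/(1 + K_p·G(0)).
G(0) = 0.3111. Require 1/(1 + K_p·0.3111) = 0.15, so 1 + 0.3111·K_p = 6.667.
K_p = (6.667 − 1)/0.3111 = 18.2.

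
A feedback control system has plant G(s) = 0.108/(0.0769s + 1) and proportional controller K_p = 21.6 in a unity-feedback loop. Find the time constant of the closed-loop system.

τ = 0.0231 s

Closed loop: T(s) = K_p·G/(1+K_p·G) = 2.333/(0.0769s + 1 + 2.333), with pole at s = −(1 + 2.333)/0.0769 = −43.34.
Closed-loop time constant τ = 1/43.34 = 0.0231 s.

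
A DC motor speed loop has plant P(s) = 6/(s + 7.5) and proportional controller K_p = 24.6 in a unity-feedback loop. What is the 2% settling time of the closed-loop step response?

Closed-loop transfer function: T(s) = K_p·P(s)/(1 + K_p·P(s)) = 147.6/(s + 7.5 + 147.6) = 147.6/(s + 155.1).
Time constant τ = 1/155.1 = 0.006447 s, so the 2% settling time is about 4τ = 0.0258 s.

T_s ≈ 0.0258 s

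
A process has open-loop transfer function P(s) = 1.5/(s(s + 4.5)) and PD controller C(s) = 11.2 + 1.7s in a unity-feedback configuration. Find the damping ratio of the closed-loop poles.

ζ = 0.86

Forward path: (11.2 + 1.7s)·1.5/(s(s+4.5)). The closed-loop characteristic equation is s² + (4.5 + 1.5·1.7)s + 1.5·11.2 = 0.
That is s² + 7.05s + 16.8 = 0, so ω_n = 4.099 rad/s and ζ = 7.05/(2·4.099) = 0.86.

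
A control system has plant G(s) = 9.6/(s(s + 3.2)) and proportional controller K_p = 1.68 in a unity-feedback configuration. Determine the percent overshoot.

From 1 + K_pG(s) = 0: s² + 3.2s + 16.13 = 0 ⇒ ω_n = 4.016, ζ = 0.3984.
%OS = 100·exp(−πζ/√(1−ζ²)) = 100·exp(−π·0.3984/√0.8413) = 25.5%.

25.5%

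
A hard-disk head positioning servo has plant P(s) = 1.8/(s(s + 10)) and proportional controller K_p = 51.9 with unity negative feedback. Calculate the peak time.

T_p = 0.38 s

From 1 + K_pP(s) = 0: s² + 10s + 93.42 = 0 ⇒ ω_n = 9.665, ζ = 0.5173.
Damped frequency ω_d = ω_n√(1−ζ²) = 8.272 rad/s, so peak time T_p = π/ω_d = 0.38 s.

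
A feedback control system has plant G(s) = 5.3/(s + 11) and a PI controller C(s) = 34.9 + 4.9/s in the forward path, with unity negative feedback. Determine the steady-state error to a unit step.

0

The open loop C(s)G(s) has a pole at the origin (type 1), so the static position error constant is infinite and e_ss = 1/(1+∞) = 0.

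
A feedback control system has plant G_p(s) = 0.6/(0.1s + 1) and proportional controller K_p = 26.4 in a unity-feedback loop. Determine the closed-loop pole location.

Closed loop: T(s) = K_p·G_p/(1+K_p·G_p) = 15.84/(0.1s + 1 + 15.84), with pole at s = −(1 + 15.84)/0.1 = −168.4.

s = -168.4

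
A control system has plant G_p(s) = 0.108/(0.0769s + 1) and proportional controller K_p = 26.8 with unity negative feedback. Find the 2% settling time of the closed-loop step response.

T_s ≈ 0.079 s

Closed loop: T(s) = K_p·G_p/(1+K_p·G_p) = 2.894/(0.0769s + 1 + 2.894), with pole at s = −(1 + 2.894)/0.0769 = −50.64.
τ = 1/50.64 = 0.01975 s, so 2% settling time ≈ 4τ = 0.079 s.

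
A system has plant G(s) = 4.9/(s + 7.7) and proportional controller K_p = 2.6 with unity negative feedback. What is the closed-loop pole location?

s = -20.44

Closed-loop transfer function: T(s) = K_p·G(s)/(1 + K_p·G(s)) = 12.74/(s + 7.7 + 12.74) = 12.74/(s + 20.44).
The closed-loop pole is at s = −20.44.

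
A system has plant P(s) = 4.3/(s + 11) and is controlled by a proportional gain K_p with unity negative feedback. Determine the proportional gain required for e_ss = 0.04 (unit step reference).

The loop is type 0, so e_ss(step) = 1/(1 + K_pos) with K_pos = K_p·P(0).
P(0) = 0.3909. Require 1/(1 + K_p·0.3909) = 0.04, so 1 + 0.3909·K_p = 25.
K_p = (25 − 1)/0.3909 = 61.4.

K_p = 61.4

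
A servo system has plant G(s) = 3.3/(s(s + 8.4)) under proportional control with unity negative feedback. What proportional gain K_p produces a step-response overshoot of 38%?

From %OS = 100·exp(−πζ/√(1−ζ²)) = 38%, ζ = −ln(0.38)/√(π²+ln²(0.38)) = 0.2943.
Characteristic equation s² + 8.4s + 3.3K_p = 0 gives ζ = 8.4/(2√(3.3K_p)).
Setting ζ = 0.2943: √(3.3K_p) = 8.4/(2·0.2943) = 14.27, so K_p = 203.6/3.3 = 61.7.

K_p = 61.7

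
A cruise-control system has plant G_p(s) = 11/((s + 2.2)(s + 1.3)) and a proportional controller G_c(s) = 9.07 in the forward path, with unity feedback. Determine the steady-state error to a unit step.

The loop is type 0. Static position error constant K_pos = G_c(0)·G_p(0) = 9.07·3.846 = 34.88.
Steady-state error to a unit step: e_ss = 1/(1+K_pos) = 1/35.88 = 0.0279.

0.0279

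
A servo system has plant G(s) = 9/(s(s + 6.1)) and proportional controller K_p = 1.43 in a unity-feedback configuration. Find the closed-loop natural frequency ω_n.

ω_n = 3.59 rad/s

The closed-loop denominator is s(s+6.1) + 1.43·9 = s² + 6.1s + 12.87.
Matching s² + 2ζω_n s + ω_n²: ω_n = √12.87 = 3.587 rad/s and 2ζω_n = 6.1, so ζ = 6.1/(2·3.587) = 0.85.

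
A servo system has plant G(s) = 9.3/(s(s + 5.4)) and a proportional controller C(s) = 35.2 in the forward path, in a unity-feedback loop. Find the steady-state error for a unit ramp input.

The loop has one pole at the origin (type 1). Velocity error constant K_v = lim_{s→0} s·C(s)G(s) = 35.2·9.3/5.4 = 60.62.
Steady-state error to a unit ramp: e_ss = 1/K_v = 0.0165.

0.0165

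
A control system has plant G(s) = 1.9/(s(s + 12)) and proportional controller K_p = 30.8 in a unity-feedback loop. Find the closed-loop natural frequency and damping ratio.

The closed-loop denominator is s(s+12) + 30.8·1.9 = s² + 12s + 58.52.
So ω_n² = 58.52 ⇒ ω_n = 7.65 rad/s, and ζ = 12/(2ω_n) = 0.784.

ω_n = 7.65 rad/s, ζ = 0.784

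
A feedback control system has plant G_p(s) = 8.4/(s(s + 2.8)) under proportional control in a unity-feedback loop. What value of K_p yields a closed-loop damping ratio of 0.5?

K_p = 0.933

Closed-loop characteristic equation: s² + 2.8s + K_p·8.4 = 0.
So ω_n = √(8.4K_p) and 2ζω_n = 2.8, giving ζ = 2.8/(2√(8.4K_p)).
Setting ζ = 0.5: √(8.4K_p) = 2.8/(2·0.5) = 2.8, so K_p = 7.84/8.4 = 0.933.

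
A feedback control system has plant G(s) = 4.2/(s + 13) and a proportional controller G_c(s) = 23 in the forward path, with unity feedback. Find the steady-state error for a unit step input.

0.119

The loop is type 0. Static position error constant K_pos = G_c(0)·G(0) = 23·0.3231 = 7.431.
Steady-state error to a unit step: e_ss = 1/(1+K_pos) = 1/8.431 = 0.119.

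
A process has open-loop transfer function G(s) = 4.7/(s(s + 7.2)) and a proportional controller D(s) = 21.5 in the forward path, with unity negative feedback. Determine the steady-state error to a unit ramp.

0.0713

The loop has one pole at the origin (type 1). Velocity error constant K_v = lim_{s→0} s·D(s)G(s) = 21.5·4.7/7.2 = 14.03.
Steady-state error to a unit ramp: e_ss = 1/K_v = 0.0713.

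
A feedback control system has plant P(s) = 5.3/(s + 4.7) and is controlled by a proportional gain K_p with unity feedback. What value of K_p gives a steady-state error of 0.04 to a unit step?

For a type-0 loop with proportional control, e_ss = 1/(1 + K_p·P(0)).
P(0) = 1.128. Require 1/(1 + K_p·1.128) = 0.04, so 1 + 1.128·K_p = 25.
K_p = (25 − 1)/1.128 = 21.3.

K_p = 21.3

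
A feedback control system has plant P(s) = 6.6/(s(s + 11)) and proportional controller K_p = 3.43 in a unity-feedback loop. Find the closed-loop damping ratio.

1 + K_p·P(s) = 0 gives s² + 11s + 22.64 = 0.
So ω_n² = 22.64 ⇒ ω_n = 4.758 rad/s, and ζ = 11/(2ω_n) = 1.16.

ζ = 1.16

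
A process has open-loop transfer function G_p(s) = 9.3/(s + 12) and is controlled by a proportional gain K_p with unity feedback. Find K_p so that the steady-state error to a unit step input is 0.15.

K_p = 7.31

For a type-0 loop with proportional control, e_ss = 1/(1 + K_p·G_p(0)).
G_p(0) = 0.775. Require 1/(1 + K_p·0.775) = 0.15, so 1 + 0.775·K_p = 6.667.
K_p = (6.667 − 1)/0.775 = 7.31.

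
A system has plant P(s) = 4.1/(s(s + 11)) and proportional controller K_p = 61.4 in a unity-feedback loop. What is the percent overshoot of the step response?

The closed-loop denominator s² + 11s + 251.7 gives ω_n = √251.7 = 15.87 and ζ = 11/(2ω_n) = 0.3466.
%OS = 100·exp(−πζ/√(1−ζ²)) = 100·exp(−π·0.3466/√0.8798) = 31.3%.

31.3%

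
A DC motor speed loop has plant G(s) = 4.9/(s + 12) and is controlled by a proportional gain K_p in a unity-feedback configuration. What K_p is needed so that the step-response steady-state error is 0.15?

K_p = 13.9

Steady-state error for a unit step on this type-0 loop is 1/(1 + K_p·G(0)).
G(0) = 0.4083. Require 1/(1 + K_p·0.4083) = 0.15, so 1 + 0.4083·K_p = 6.667.
K_p = (6.667 − 1)/0.4083 = 13.9.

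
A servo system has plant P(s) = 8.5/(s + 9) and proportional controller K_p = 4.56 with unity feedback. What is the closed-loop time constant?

τ = 0.0209 s

Closed-loop transfer function: T(s) = K_p·P(s)/(1 + K_p·P(s)) = 38.76/(s + 9 + 38.76) = 38.76/(s + 47.76).
Time constant τ = 1/47.76 = 0.0209 s.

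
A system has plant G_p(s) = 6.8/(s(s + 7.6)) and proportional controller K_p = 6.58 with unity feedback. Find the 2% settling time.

From 1 + K_pG_p(s) = 0: s² + 7.6s + 44.74 = 0 ⇒ ω_n = 6.689, ζ = 0.5681.
2% settling time T_s ≈ 4/(ζω_n) = 4/3.8 = 1.05 s.

T_s ≈ 1.05 s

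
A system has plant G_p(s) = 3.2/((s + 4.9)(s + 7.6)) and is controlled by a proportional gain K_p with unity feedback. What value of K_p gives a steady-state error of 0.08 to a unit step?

The loop is type 0, so e_ss(step) = 1/(1 + K_pos) with K_pos = K_p·G_p(0).
G_p(0) = 0.08593. Require 1/(1 + K_p·0.08593) = 0.08, so 1 + 0.08593·K_p = 12.5.
K_p = (12.5 − 1)/0.08593 = 134.

K_p = 134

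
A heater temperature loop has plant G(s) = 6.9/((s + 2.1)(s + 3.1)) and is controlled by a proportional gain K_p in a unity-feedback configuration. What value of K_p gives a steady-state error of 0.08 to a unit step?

The loop is type 0, so e_ss(step) = 1/(1 + K_pos) with K_pos = K_p·G(0).
G(0) = 1.06. Require 1/(1 + K_p·1.06) = 0.08, so 1 + 1.06·K_p = 12.5.
K_p = (12.5 − 1)/1.06 = 10.9.

K_p = 10.9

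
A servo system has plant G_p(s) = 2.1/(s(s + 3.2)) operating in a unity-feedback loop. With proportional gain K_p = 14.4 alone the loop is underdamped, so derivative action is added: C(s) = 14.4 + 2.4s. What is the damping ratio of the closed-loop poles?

ζ = 0.749

Forward path: (14.4 + 2.4s)·2.1/(s(s+3.2)). The closed-loop characteristic equation is s² + (3.2 + 2.1·2.4)s + 2.1·14.4 = 0.
That is s² + 8.24s + 30.24 = 0, so ω_n = 5.499 rad/s and ζ = 8.24/(2·5.499) = 0.7492.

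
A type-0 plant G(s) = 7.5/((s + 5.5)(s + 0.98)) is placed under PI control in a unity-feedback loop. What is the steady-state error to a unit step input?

The PI controller's integrator makes the forward path type 1, so e_ss to a step is zero.

0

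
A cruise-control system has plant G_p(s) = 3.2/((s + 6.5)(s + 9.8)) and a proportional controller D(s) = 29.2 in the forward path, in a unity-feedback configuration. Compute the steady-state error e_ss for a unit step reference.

0.405

The loop is type 0. Static position error constant K_pos = D(0)·G_p(0) = 29.2·0.05024 = 1.467.
Steady-state error to a unit step: e_ss = 1/(1+K_pos) = 1/2.467 = 0.405.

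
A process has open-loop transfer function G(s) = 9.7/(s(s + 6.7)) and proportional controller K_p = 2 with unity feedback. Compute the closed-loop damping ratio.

ζ = 0.761

The closed-loop denominator is s(s+6.7) + 2·9.7 = s² + 6.7s + 19.4.
So ω_n² = 19.4 ⇒ ω_n = 4.405 rad/s, and ζ = 6.7/(2ω_n) = 0.761.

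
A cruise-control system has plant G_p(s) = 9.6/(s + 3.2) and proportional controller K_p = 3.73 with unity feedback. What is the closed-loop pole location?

Closed-loop transfer function: T(s) = K_p·G_p(s)/(1 + K_p·G_p(s)) = 35.81/(s + 3.2 + 35.81) = 35.81/(s + 39.01).
The closed-loop pole is at s = −39.01.

s = -39.01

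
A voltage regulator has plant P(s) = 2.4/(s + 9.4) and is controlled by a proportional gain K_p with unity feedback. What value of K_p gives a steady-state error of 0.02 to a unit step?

The loop is type 0, so e_ss(step) = 1/(1 + K_pos) with K_pos = K_p·P(0).
P(0) = 0.2553. Require 1/(1 + K_p·0.2553) = 0.02, so 1 + 0.2553·K_p = 50.
K_p = (50 − 1)/0.2553 = 192.

K_p = 192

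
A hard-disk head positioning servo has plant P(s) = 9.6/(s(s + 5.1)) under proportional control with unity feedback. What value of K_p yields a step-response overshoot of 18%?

From %OS = 100·exp(−πζ/√(1−ζ²)) = 18%, ζ = −ln(0.18)/√(π²+ln²(0.18)) = 0.4791.
Characteristic equation s² + 5.1s + 9.6K_p = 0 gives ζ = 5.1/(2√(9.6K_p)).
Setting ζ = 0.4791: √(9.6K_p) = 5.1/(2·0.4791) = 5.322, so K_p = 28.33/9.6 = 2.95.

K_p = 2.95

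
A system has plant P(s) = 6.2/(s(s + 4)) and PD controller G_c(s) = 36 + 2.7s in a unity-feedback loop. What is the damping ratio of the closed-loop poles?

Forward path: (36 + 2.7s)·6.2/(s(s+4)). The closed-loop characteristic equation is s² + (4 + 6.2·2.7)s + 6.2·36 = 0.
That is s² + 20.74s + 223.2 = 0, so ω_n = 14.94 rad/s and ζ = 20.74/(2·14.94) = 0.6941.

ζ = 0.694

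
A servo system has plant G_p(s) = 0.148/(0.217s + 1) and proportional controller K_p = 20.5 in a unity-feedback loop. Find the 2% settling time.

T_s ≈ 0.215 s

Closed loop: T(s) = K_p·G_p/(1+K_p·G_p) = 3.034/(0.217s + 1 + 3.034), with pole at s = −(1 + 3.034)/0.217 = −18.59.
τ = 1/18.59 = 0.05379 s, so 2% settling time ≈ 4τ = 0.215 s.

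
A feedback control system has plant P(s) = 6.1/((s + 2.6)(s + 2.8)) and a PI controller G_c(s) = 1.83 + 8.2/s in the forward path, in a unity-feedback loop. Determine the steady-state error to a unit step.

The open loop G_c(s)P(s) has a pole at the origin (type 1), so the static position error constant is infinite and e_ss = 1/(1+∞) = 0.

0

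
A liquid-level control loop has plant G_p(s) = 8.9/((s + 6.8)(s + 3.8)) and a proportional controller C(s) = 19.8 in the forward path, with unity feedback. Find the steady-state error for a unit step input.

0.128

The loop is type 0. Static position error constant K_pos = C(0)·G_p(0) = 19.8·0.3444 = 6.82.
Steady-state error to a unit step: e_ss = 1/(1+K_pos) = 1/7.82 = 0.128.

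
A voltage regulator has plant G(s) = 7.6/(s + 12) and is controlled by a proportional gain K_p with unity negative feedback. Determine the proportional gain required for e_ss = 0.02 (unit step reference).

The loop is type 0, so e_ss(step) = 1/(1 + K_pos) with K_pos = K_p·G(0).
G(0) = 0.6333. Require 1/(1 + K_p·0.6333) = 0.02, so 1 + 0.6333·K_p = 50.
K_p = (50 − 1)/0.6333 = 77.4.

K_p = 77.4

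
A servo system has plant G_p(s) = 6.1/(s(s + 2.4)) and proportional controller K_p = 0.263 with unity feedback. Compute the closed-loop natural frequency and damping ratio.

1 + K_p·G_p(s) = 0 gives s² + 2.4s + 1.604 = 0.
Matching s² + 2ζω_n s + ω_n²: ω_n = √1.604 = 1.267 rad/s and 2ζω_n = 2.4, so ζ = 2.4/(2·1.267) = 0.947.

ω_n = 1.27 rad/s, ζ = 0.947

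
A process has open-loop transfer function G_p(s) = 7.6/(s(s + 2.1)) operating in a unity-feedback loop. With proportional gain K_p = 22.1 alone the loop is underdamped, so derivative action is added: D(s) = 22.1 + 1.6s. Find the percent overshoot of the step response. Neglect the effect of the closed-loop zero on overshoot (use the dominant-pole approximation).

12.6%

Forward path: (22.1 + 1.6s)·7.6/(s(s+2.1)). The closed-loop characteristic equation is s² + (2.1 + 7.6·1.6)s + 7.6·22.1 = 0.
That is s² + 14.26s + 168 = 0, so ω_n = 12.96 rad/s and ζ = 14.26/(2·12.96) = 0.5502.
%OS = 100·exp(−πζ/√(1−ζ²)) = 12.6%.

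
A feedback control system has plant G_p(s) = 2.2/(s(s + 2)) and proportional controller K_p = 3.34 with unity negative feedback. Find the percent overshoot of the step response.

28.7%

Closed-loop characteristic equation: s² + 2s + 7.348 = 0, so ω_n = 2.711 rad/s and ζ = 2/(2·2.711) = 0.3689.
%OS = 100·exp(−πζ/√(1−ζ²)) = 100·exp(−π·0.3689/√0.8639) = 28.7%.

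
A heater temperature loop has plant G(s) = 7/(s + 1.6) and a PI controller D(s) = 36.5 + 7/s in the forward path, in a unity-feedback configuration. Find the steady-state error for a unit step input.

The open loop D(s)G(s) has a pole at the origin (type 1), so the static position error constant is infinite and e_ss = 1/(1+∞) = 0.

0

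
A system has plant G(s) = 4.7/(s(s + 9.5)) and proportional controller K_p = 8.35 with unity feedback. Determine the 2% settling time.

From 1 + K_pG(s) = 0: s² + 9.5s + 39.24 = 0 ⇒ ω_n = 6.265, ζ = 0.7582.
2% settling time T_s ≈ 4/(ζω_n) = 4/4.75 = 0.842 s.

T_s ≈ 0.842 s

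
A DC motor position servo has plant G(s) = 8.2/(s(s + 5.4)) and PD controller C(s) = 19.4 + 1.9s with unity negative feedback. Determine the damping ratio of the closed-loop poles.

Forward path: (19.4 + 1.9s)·8.2/(s(s+5.4)). The closed-loop characteristic equation is s² + (5.4 + 8.2·1.9)s + 8.2·19.4 = 0.
That is s² + 20.98s + 159.1 = 0, so ω_n = 12.61 rad/s and ζ = 20.98/(2·12.61) = 0.8317.

ζ = 0.832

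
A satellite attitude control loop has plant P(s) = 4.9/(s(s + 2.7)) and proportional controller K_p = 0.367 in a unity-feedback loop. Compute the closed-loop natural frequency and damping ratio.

ω_n = 1.34 rad/s, ζ = 1.01

The closed-loop denominator is s(s+2.7) + 0.367·4.9 = s² + 2.7s + 1.798.
So ω_n² = 1.798 ⇒ ω_n = 1.341 rad/s, and ζ = 2.7/(2ω_n) = 1.01.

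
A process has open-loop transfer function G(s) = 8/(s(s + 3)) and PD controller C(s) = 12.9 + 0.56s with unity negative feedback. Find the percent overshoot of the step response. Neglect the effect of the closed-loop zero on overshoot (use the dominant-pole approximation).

28.8%

Forward path: (12.9 + 0.56s)·8/(s(s+3)). The closed-loop characteristic equation is s² + (3 + 8·0.56)s + 8·12.9 = 0.
That is s² + 7.48s + 103.2 = 0, so ω_n = 10.16 rad/s and ζ = 7.48/(2·10.16) = 0.3682.
%OS = 100·exp(−πζ/√(1−ζ²)) = 28.8%.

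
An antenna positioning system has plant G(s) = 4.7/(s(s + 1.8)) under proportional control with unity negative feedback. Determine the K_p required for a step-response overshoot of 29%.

K_p = 1.28

From %OS = 100·exp(−πζ/√(1−ζ²)) = 29%, ζ = −ln(0.29)/√(π²+ln²(0.29)) = 0.3666.
Characteristic equation s² + 1.8s + 4.7K_p = 0 gives ζ = 1.8/(2√(4.7K_p)).
Setting ζ = 0.3666: √(4.7K_p) = 1.8/(2·0.3666) = 2.455, so K_p = 6.027/4.7 = 1.28.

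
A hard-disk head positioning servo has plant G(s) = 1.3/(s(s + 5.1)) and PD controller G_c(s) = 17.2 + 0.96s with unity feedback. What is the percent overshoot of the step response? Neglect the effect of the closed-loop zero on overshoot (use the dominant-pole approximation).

5.81%

Forward path: (17.2 + 0.96s)·1.3/(s(s+5.1)). The closed-loop characteristic equation is s² + (5.1 + 1.3·0.96)s + 1.3·17.2 = 0.
That is s² + 6.348s + 22.36 = 0, so ω_n = 4.729 rad/s and ζ = 6.348/(2·4.729) = 0.6712.
%OS = 100·exp(−πζ/√(1−ζ²)) = 5.81%.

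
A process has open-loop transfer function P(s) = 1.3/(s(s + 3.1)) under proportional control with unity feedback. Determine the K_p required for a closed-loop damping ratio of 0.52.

Closed-loop characteristic equation: s² + 3.1s + K_p·1.3 = 0.
So ω_n = √(1.3K_p) and 2ζω_n = 3.1, giving ζ = 3.1/(2√(1.3K_p)).
Setting ζ = 0.52: √(1.3K_p) = 3.1/(2·0.52) = 2.981, so K_p = 8.885/1.3 = 6.83.

K_p = 6.83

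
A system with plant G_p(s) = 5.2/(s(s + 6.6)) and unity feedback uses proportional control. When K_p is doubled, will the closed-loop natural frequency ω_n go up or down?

ω_n = √(5.2·K_p), which grows with K_p.

increase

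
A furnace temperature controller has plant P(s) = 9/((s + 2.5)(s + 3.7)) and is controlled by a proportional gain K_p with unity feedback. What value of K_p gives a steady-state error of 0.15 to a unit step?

Steady-state error for a unit step on this type-0 loop is 1/(1 + K_p·P(0)).
P(0) = 0.973. Require 1/(1 + K_p·0.973) = 0.15, so 1 + 0.973·K_p = 6.667.
K_p = (6.667 − 1)/0.973 = 5.82.

K_p = 5.82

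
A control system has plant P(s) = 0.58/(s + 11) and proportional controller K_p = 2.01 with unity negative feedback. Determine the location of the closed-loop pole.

Closed-loop transfer function: T(s) = K_p·P(s)/(1 + K_p·P(s)) = 1.166/(s + 11 + 1.166) = 1.166/(s + 12.17).
The closed-loop pole is at s = −12.17.

s = -12.17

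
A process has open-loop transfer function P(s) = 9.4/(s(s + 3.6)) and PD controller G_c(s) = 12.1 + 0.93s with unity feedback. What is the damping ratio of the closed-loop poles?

ζ = 0.579

Forward path: (12.1 + 0.93s)·9.4/(s(s+3.6)). The closed-loop characteristic equation is s² + (3.6 + 9.4·0.93)s + 9.4·12.1 = 0.
That is s² + 12.34s + 113.7 = 0, so ω_n = 10.66 rad/s and ζ = 12.34/(2·10.66) = 0.5786.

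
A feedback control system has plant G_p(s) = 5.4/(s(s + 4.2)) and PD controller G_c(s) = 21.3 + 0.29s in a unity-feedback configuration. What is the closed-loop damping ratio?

Forward path: (21.3 + 0.29s)·5.4/(s(s+4.2)). The closed-loop characteristic equation is s² + (4.2 + 5.4·0.29)s + 5.4·21.3 = 0.
That is s² + 5.766s + 115 = 0, so ω_n = 10.72 rad/s and ζ = 5.766/(2·10.72) = 0.2688.

ζ = 0.269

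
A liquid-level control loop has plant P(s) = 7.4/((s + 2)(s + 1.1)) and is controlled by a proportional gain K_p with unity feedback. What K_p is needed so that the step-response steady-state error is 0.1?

For a type-0 loop with proportional control, e_ss = 1/(1 + K_p·P(0)).
P(0) = 3.364. Require 1/(1 + K_p·3.364) = 0.1, so 1 + 3.364·K_p = 10.
K_p = (10 − 1)/3.364 = 2.68.

K_p = 2.68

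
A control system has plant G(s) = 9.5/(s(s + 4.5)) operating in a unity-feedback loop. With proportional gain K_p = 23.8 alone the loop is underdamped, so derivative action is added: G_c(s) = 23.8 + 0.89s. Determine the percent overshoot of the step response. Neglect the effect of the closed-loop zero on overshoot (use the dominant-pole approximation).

22.3%

Forward path: (23.8 + 0.89s)·9.5/(s(s+4.5)). The closed-loop characteristic equation is s² + (4.5 + 9.5·0.89)s + 9.5·23.8 = 0.
That is s² + 12.96s + 226.1 = 0, so ω_n = 15.04 rad/s and ζ = 12.96/(2·15.04) = 0.4308.
%OS = 100·exp(−πζ/√(1−ζ²)) = 22.3%.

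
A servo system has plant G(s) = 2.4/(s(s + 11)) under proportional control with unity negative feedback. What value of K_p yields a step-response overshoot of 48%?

From %OS = 100·exp(−πζ/√(1−ζ²)) = 48%, ζ = −ln(0.48)/√(π²+ln²(0.48)) = 0.2275.
Characteristic equation s² + 11s + 2.4K_p = 0 gives ζ = 11/(2√(2.4K_p)).
Setting ζ = 0.2275: √(2.4K_p) = 11/(2·0.2275) = 24.18, so K_p = 584.5/2.4 = 244.

K_p = 244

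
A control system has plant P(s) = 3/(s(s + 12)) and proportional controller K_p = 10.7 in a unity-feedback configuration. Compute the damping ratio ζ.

1 + K_p·P(s) = 0 gives s² + 12s + 32.1 = 0.
Matching s² + 2ζω_n s + ω_n²: ω_n = √32.1 = 5.666 rad/s and 2ζω_n = 12, so ζ = 12/(2·5.666) = 1.06.

ζ = 1.06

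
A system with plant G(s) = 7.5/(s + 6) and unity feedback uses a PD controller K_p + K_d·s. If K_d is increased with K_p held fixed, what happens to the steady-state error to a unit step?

unchanged

At s = 0 the derivative term contributes nothing: C(0) = K_p regardless of K_d, so K_pos = K_p·G(0) and e_ss are unchanged.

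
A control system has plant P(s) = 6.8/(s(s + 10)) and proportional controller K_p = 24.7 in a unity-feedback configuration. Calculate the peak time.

The closed-loop denominator s² + 10s + 168 gives ω_n = √168 = 12.96 and ζ = 10/(2ω_n) = 0.3858.
Damped frequency ω_d = ω_n√(1−ζ²) = 11.96 rad/s, so peak time T_p = π/ω_d = 0.263 s.

T_p = 0.263 s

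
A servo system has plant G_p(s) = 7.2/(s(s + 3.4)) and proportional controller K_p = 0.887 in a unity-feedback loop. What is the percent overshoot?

5.75%

The closed-loop denominator s² + 3.4s + 6.386 gives ω_n = √6.386 = 2.527 and ζ = 3.4/(2ω_n) = 0.6727.
%OS = 100·exp(−πζ/√(1−ζ²)) = 100·exp(−π·0.6727/√0.5475) = 5.75%.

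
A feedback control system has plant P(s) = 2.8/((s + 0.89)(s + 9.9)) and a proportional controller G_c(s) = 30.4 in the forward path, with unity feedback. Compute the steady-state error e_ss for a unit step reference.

0.0938

The loop is type 0. Static position error constant K_pos = G_c(0)·P(0) = 30.4·0.3178 = 9.661.
Steady-state error to a unit step: e_ss = 1/(1+K_pos) = 1/10.66 = 0.0938.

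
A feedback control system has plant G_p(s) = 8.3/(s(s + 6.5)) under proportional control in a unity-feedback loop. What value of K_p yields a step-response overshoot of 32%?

From %OS = 100·exp(−πζ/√(1−ζ²)) = 32%, ζ = −ln(0.32)/√(π²+ln²(0.32)) = 0.341.
Characteristic equation s² + 6.5s + 8.3K_p = 0 gives ζ = 6.5/(2√(8.3K_p)).
Setting ζ = 0.341: √(8.3K_p) = 6.5/(2·0.341) = 9.532, so K_p = 90.86/8.3 = 10.9.

K_p = 10.9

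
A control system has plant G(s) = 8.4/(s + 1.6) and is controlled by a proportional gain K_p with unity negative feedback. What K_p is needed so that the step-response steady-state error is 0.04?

K_p = 4.57

The loop is type 0, so e_ss(step) = 1/(1 + K_pos) with K_pos = K_p·G(0).
G(0) = 5.25. Require 1/(1 + K_p·5.25) = 0.04, so 1 + 5.25·K_p = 25.
K_p = (25 − 1)/5.25 = 4.57.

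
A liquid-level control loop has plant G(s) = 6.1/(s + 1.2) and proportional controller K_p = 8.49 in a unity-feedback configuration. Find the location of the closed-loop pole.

Closed-loop transfer function: T(s) = K_p·G(s)/(1 + K_p·G(s)) = 51.79/(s + 1.2 + 51.79) = 51.79/(s + 52.99).
The closed-loop pole is at s = −52.99.

s = -52.99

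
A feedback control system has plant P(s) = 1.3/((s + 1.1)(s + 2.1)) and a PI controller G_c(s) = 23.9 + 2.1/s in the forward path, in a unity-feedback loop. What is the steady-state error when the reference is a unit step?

The open loop G_c(s)P(s) has a pole at the origin (type 1), so the static position error constant is infinite and e_ss = 1/(1+∞) = 0.

0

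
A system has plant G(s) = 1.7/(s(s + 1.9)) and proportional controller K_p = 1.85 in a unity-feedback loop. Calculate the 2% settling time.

T_s ≈ 4.21 s

Closed-loop characteristic equation: s² + 1.9s + 3.145 = 0, so ω_n = 1.773 rad/s and ζ = 1.9/(2·1.773) = 0.5357.
2% settling time T_s ≈ 4/(ζω_n) = 4/0.95 = 4.21 s.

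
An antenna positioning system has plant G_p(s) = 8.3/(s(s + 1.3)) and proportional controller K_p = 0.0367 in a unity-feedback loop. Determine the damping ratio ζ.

ζ = 1.18

The closed-loop denominator is s(s+1.3) + 0.0367·8.3 = s² + 1.3s + 0.3046.
So ω_n² = 0.3046 ⇒ ω_n = 0.5519 rad/s, and ζ = 1.3/(2ω_n) = 1.18.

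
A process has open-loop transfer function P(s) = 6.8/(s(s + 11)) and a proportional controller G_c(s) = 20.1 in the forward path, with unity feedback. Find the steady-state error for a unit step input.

The open loop G_c(s)P(s) has a pole at the origin (type 1), so the static position error constant is infinite and e_ss = 1/(1+∞) = 0.

0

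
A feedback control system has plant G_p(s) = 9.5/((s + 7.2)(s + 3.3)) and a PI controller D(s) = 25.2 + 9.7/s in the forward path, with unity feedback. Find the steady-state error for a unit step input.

The open loop D(s)G_p(s) has a pole at the origin (type 1), so the static position error constant is infinite and e_ss = 1/(1+∞) = 0.

0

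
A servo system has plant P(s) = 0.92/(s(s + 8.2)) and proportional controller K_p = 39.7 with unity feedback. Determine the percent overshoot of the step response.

Closed-loop characteristic equation: s² + 8.2s + 36.52 = 0, so ω_n = 6.044 rad/s and ζ = 8.2/(2·6.044) = 0.6784.
%OS = 100·exp(−πζ/√(1−ζ²)) = 100·exp(−π·0.6784/√0.5398) = 5.5%.

5.5%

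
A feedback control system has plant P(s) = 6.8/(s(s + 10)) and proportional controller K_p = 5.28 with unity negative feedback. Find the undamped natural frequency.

ω_n = 5.99 rad/s

The closed-loop denominator is s(s+10) + 5.28·6.8 = s² + 10s + 35.9.
So ω_n² = 35.9 ⇒ ω_n = 5.992 rad/s, and ζ = 10/(2ω_n) = 0.834.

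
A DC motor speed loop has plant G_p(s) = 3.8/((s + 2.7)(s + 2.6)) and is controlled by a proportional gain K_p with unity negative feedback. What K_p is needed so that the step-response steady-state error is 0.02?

Steady-state error for a unit step on this type-0 loop is 1/(1 + K_p·G_p(0)).
G_p(0) = 0.5413. Require 1/(1 + K_p·0.5413) = 0.02, so 1 + 0.5413·K_p = 50.
K_p = (50 − 1)/0.5413 = 90.5.

K_p = 90.5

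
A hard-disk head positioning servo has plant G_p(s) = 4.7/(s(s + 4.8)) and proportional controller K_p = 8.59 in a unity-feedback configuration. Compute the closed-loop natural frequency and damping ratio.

The closed-loop denominator is s(s+4.8) + 8.59·4.7 = s² + 4.8s + 40.37.
So ω_n² = 40.37 ⇒ ω_n = 6.354 rad/s, and ζ = 4.8/(2ω_n) = 0.378.

ω_n = 6.35 rad/s, ζ = 0.378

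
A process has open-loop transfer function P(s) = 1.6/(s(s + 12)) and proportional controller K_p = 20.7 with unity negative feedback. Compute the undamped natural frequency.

With unity feedback the closed-loop characteristic equation is s² + 12s + 20.7·1.6 = s² + 12s + 33.12 = 0.
Matching s² + 2ζω_n s + ω_n²: ω_n = √33.12 = 5.755 rad/s and 2ζω_n = 12, so ζ = 12/(2·5.755) = 1.04.

ω_n = 5.75 rad/s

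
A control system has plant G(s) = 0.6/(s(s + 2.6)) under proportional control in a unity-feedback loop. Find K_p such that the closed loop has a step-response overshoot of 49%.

K_p = 57.4

From %OS = 100·exp(−πζ/√(1−ζ²)) = 49%, ζ = −ln(0.49)/√(π²+ln²(0.49)) = 0.2214.
Characteristic equation s² + 2.6s + 0.6K_p = 0 gives ζ = 2.6/(2√(0.6K_p)).
Setting ζ = 0.2214: √(0.6K_p) = 2.6/(2·0.2214) = 5.871, so K_p = 34.47/0.6 = 57.4.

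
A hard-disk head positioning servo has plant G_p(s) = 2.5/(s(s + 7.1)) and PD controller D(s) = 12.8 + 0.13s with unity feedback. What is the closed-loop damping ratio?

ζ = 0.656

Forward path: (12.8 + 0.13s)·2.5/(s(s+7.1)). The closed-loop characteristic equation is s² + (7.1 + 2.5·0.13)s + 2.5·12.8 = 0.
That is s² + 7.425s + 32 = 0, so ω_n = 5.657 rad/s and ζ = 7.425/(2·5.657) = 0.6563.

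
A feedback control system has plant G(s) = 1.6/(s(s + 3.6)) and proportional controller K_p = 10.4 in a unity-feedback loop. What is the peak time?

From 1 + K_pG(s) = 0: s² + 3.6s + 16.64 = 0 ⇒ ω_n = 4.079, ζ = 0.4413.
Damped frequency ω_d = ω_n√(1−ζ²) = 3.661 rad/s, so peak time T_p = π/ω_d = 0.858 s.

T_p = 0.858 s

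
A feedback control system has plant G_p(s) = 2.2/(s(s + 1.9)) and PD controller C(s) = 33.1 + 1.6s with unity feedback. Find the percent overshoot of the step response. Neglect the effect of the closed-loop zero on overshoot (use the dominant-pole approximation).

Forward path: (33.1 + 1.6s)·2.2/(s(s+1.9)). The closed-loop characteristic equation is s² + (1.9 + 2.2·1.6)s + 2.2·33.1 = 0.
That is s² + 5.42s + 72.82 = 0, so ω_n = 8.533 rad/s and ζ = 5.42/(2·8.533) = 0.3176.
%OS = 100·exp(−πζ/√(1−ζ²)) = 34.9%.

34.9%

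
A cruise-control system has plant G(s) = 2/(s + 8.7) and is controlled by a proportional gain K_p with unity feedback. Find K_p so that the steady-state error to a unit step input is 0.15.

K_p = 24.6

For a type-0 loop with proportional control, e_ss = 1/(1 + K_p·G(0)).
G(0) = 0.2299. Require 1/(1 + K_p·0.2299) = 0.15, so 1 + 0.2299·K_p = 6.667.
K_p = (6.667 − 1)/0.2299 = 24.6.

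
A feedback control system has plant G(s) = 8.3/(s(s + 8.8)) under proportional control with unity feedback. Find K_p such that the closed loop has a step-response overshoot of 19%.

From %OS = 100·exp(−πζ/√(1−ζ²)) = 19%, ζ = −ln(0.19)/√(π²+ln²(0.19)) = 0.4673.
Characteristic equation s² + 8.8s + 8.3K_p = 0 gives ζ = 8.8/(2√(8.3K_p)).
Setting ζ = 0.4673: √(8.3K_p) = 8.8/(2·0.4673) = 9.415, so K_p = 88.64/8.3 = 10.7.

K_p = 10.7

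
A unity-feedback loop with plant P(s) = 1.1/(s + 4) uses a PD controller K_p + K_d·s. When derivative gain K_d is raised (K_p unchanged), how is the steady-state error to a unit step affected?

At s = 0 the derivative term contributes nothing: C(0) = K_p regardless of K_d, so K_pos = K_p·P(0) and e_ss are unchanged.

unchanged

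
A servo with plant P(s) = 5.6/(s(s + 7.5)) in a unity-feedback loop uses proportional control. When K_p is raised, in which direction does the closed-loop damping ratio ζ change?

decrease

ζ = 7.5/(2√(5.6K_p)); increasing K_p raises the denominator, so ζ falls.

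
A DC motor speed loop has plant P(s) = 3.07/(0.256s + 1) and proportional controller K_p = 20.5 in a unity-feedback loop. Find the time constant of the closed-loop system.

Closed loop: T(s) = K_p·P/(1+K_p·P) = 62.93/(0.256s + 1 + 62.93), with pole at s = −(1 + 62.93)/0.256 = −249.7.
Closed-loop time constant τ = 1/249.7 = 0.004 s.

τ = 0.004 s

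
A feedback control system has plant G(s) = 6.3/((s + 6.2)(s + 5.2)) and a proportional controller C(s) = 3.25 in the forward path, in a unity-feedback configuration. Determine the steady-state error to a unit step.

The loop is type 0. Static position error constant K_pos = C(0)·G(0) = 3.25·0.1954 = 0.6351.
Steady-state error to a unit step: e_ss = 1/(1+K_pos) = 1/1.635 = 0.612.

0.612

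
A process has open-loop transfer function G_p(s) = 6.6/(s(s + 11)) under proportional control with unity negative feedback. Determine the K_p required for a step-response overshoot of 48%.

K_p = 88.6

From %OS = 100·exp(−πζ/√(1−ζ²)) = 48%, ζ = −ln(0.48)/√(π²+ln²(0.48)) = 0.2275.
Characteristic equation s² + 11s + 6.6K_p = 0 gives ζ = 11/(2√(6.6K_p)).
Setting ζ = 0.2275: √(6.6K_p) = 11/(2·0.2275) = 24.18, so K_p = 584.5/6.6 = 88.6.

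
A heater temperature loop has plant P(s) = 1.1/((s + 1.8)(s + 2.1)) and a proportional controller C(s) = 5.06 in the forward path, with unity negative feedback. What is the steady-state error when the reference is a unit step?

The loop is type 0. Static position error constant K_pos = C(0)·P(0) = 5.06·0.291 = 1.472.
Steady-state error to a unit step: e_ss = 1/(1+K_pos) = 1/2.472 = 0.404.

0.404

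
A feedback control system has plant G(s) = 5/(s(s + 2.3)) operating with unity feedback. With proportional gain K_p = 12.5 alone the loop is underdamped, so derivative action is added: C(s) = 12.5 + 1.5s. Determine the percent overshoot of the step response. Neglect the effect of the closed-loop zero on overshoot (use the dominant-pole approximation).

8.36%

Forward path: (12.5 + 1.5s)·5/(s(s+2.3)). The closed-loop characteristic equation is s² + (2.3 + 5·1.5)s + 5·12.5 = 0.
That is s² + 9.8s + 62.5 = 0, so ω_n = 7.906 rad/s and ζ = 9.8/(2·7.906) = 0.6198.
%OS = 100·exp(−πζ/√(1−ζ²)) = 8.36%.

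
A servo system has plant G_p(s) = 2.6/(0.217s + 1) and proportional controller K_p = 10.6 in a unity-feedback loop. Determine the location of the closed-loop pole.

Closed loop: T(s) = K_p·G_p/(1+K_p·G_p) = 27.56/(0.217s + 1 + 27.56), with pole at s = −(1 + 27.56)/0.217 = −131.6.

s = -131.6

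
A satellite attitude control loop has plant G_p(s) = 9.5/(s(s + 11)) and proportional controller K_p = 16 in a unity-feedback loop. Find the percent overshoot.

From 1 + K_pG_p(s) = 0: s² + 11s + 152 = 0 ⇒ ω_n = 12.33, ζ = 0.4461.
%OS = 100·exp(−πζ/√(1−ζ²)) = 100·exp(−π·0.4461/√0.801) = 20.9%.

20.9%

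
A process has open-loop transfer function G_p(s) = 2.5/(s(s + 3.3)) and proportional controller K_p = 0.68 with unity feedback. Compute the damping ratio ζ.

The closed-loop denominator is s(s+3.3) + 0.68·2.5 = s² + 3.3s + 1.7.
Matching s² + 2ζω_n s + ω_n²: ω_n = √1.7 = 1.304 rad/s and 2ζω_n = 3.3, so ζ = 3.3/(2·1.304) = 1.27.

ζ = 1.27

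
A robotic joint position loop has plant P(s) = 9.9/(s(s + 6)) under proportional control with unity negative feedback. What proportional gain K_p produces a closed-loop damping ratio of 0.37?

Closed-loop characteristic equation: s² + 6s + K_p·9.9 = 0.
So ω_n = √(9.9K_p) and 2ζω_n = 6, giving ζ = 6/(2√(9.9K_p)).
Setting ζ = 0.37: √(9.9K_p) = 6/(2·0.37) = 8.108, so K_p = 65.74/9.9 = 6.64.

K_p = 6.64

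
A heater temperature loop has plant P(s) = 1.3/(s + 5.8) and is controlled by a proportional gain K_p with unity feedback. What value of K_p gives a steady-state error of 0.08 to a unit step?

The loop is type 0, so e_ss(step) = 1/(1 + K_pos) with K_pos = K_p·P(0).
P(0) = 0.2241. Require 1/(1 + K_p·0.2241) = 0.08, so 1 + 0.2241·K_p = 12.5.
K_p = (12.5 − 1)/0.2241 = 51.3.

K_p = 51.3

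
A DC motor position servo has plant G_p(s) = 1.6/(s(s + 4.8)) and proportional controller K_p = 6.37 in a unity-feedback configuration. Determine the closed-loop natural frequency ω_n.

ω_n = 3.19 rad/s

With unity feedback the closed-loop characteristic equation is s² + 4.8s + 6.37·1.6 = s² + 4.8s + 10.19 = 0.
So ω_n² = 10.19 ⇒ ω_n = 3.192 rad/s, and ζ = 4.8/(2ω_n) = 0.752.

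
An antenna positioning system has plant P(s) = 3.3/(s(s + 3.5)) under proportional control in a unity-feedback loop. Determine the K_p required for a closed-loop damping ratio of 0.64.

Closed-loop characteristic equation: s² + 3.5s + K_p·3.3 = 0.
So ω_n = √(3.3K_p) and 2ζω_n = 3.5, giving ζ = 3.5/(2√(3.3K_p)).
Setting ζ = 0.64: √(3.3K_p) = 3.5/(2·0.64) = 2.734, so K_p = 7.477/3.3 = 2.27.

K_p = 2.27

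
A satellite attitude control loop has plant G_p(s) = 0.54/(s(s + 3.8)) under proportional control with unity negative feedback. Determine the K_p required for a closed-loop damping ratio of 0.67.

Closed-loop characteristic equation: s² + 3.8s + K_p·0.54 = 0.
So ω_n = √(0.54K_p) and 2ζω_n = 3.8, giving ζ = 3.8/(2√(0.54K_p)).
Setting ζ = 0.67: √(0.54K_p) = 3.8/(2·0.67) = 2.836, so K_p = 8.042/0.54 = 14.9.

K_p = 14.9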